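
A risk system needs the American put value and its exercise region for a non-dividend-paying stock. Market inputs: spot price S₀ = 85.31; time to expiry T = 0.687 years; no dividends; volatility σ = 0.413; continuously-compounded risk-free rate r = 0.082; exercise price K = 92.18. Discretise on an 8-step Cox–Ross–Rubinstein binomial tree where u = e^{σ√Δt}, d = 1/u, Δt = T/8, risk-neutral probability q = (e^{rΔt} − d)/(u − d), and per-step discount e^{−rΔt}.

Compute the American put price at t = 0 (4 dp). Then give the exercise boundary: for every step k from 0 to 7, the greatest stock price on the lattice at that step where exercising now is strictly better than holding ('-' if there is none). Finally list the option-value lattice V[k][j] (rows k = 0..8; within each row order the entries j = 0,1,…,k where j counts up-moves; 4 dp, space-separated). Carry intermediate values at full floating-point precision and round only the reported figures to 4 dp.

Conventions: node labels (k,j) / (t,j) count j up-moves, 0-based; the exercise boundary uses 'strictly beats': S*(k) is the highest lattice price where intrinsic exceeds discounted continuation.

Δt=0.08588  u=1.12866  d=0.88601  q=0.49890  discount=0.99298
step 8 (expiry): payoffs max(K−S,0) = 59.7828 50.9103 39.6081 25.2105 6.8700 0.0000 0.0000 0.0000 0.0000
step 7: (k=7,j=0): S=36.5653, K−S=55.6147, hold=54.9678 ⇒ V=55.6147 exercise | (k=7,j=1): S=46.5792, K−S=45.6008, hold=44.9539 ⇒ V=45.6008 exercise | (k=7,j=2): S=59.3356, K−S=32.8444, hold=32.1976 ⇒ V=32.8444 exercise | (k=7,j=3): S=75.5855, K−S=16.5945, hold=15.9477 ⇒ V=16.5945 exercise | (k=7,j=4): S=96.2856, K−S=0.0000, hold=3.4184 ⇒ V=3.4184 continue | (k=7,j=5): S=122.6548, K−S=0.0000, hold=0.0000 ⇒ V=0.0000 continue | (k=7,j=6): S=156.2455, K−S=0.0000, hold=0.0000 ⇒ V=0.0000 continue | (k=7,j=7): S=199.0354, K−S=0.0000, hold=0.0000 ⇒ V=0.0000 continue  boundary S*=75.5855
step 6: (k=6,j=0): S=41.2697, K−S=50.9103, hold=50.2635 ⇒ V=50.9103 exercise | (k=6,j=1): S=52.5719, K−S=39.6081, hold=38.9612 ⇒ V=39.6081 exercise | (k=6,j=2): S=66.9695, K−S=25.2105, hold=24.5637 ⇒ V=25.2105 exercise | (k=6,j=3): S=85.3100, K−S=6.8700, hold=9.9506 ⇒ V=9.9506 continue | (k=6,j=4): S=108.6733, K−S=0.0000, hold=1.7009 ⇒ V=1.7009 continue | (k=6,j=5): S=138.4350, K−S=0.0000, hold=0.0000 ⇒ V=0.0000 continue | (k=6,j=6): S=176.3473, K−S=0.0000, hold=0.0000 ⇒ V=0.0000 continue  boundary S*=66.9695
step 5: (k=5,j=0): S=46.5792, K−S=45.6008, hold=44.9539 ⇒ V=45.6008 exercise | (k=5,j=1): S=59.3356, K−S=32.8444, hold=32.1976 ⇒ V=32.8444 exercise | (k=5,j=2): S=75.5855, K−S=16.5945, hold=17.4738 ⇒ V=17.4738 continue | (k=5,j=3): S=96.2856, K−S=0.0000, hold=5.7939 ⇒ V=5.7939 continue | (k=5,j=4): S=122.6548, K−S=0.0000, hold=0.8463 ⇒ V=0.8463 continue | (k=5,j=5): S=156.2455, K−S=0.0000, hold=0.0000 ⇒ V=0.0000 continue  boundary S*=59.3356
step 4: (k=4,j=0): S=52.5719, K−S=39.6081, hold=38.9612 ⇒ V=39.6081 exercise | (k=4,j=1): S=66.9695, K−S=25.2105, hold=24.9993 ⇒ V=25.2105 exercise | (k=4,j=2): S=85.3100, K−S=6.8700, hold=11.5649 ⇒ V=11.5649 continue | (k=4,j=3): S=108.6733, K−S=0.0000, hold=3.3022 ⇒ V=3.3022 continue | (k=4,j=4): S=138.4350, K−S=0.0000, hold=0.4211 ⇒ V=0.4211 continue  boundary S*=66.9695
step 3: (k=3,j=0): S=59.3356, K−S=32.8444, hold=32.1976 ⇒ V=32.8444 exercise | (k=3,j=1): S=75.5855, K−S=16.5945, hold=18.2736 ⇒ V=18.2736 continue | (k=3,j=2): S=96.2856, K−S=0.0000, hold=7.3904 ⇒ V=7.3904 continue | (k=3,j=3): S=122.6548, K−S=0.0000, hold=1.8517 ⇒ V=1.8517 continue  boundary S*=59.3356
step 2: (k=2,j=0): S=66.9695, K−S=25.2105, hold=25.3955 ⇒ V=25.3955 continue | (k=2,j=1): S=85.3100, K−S=6.8700, hold=12.7538 ⇒ V=12.7538 continue | (k=2,j=2): S=108.6733, K−S=0.0000, hold=4.5947 ⇒ V=4.5947 continue  boundary S*=-
step 1: (k=1,j=0): S=75.5855, K−S=16.5945, hold=18.9546 ⇒ V=18.9546 continue | (k=1,j=1): S=96.2856, K−S=0.0000, hold=8.6222 ⇒ V=8.6222 continue  boundary S*=-
step 0: (k=0,j=0): S=85.3100, K−S=6.8700, hold=13.7029 ⇒ V=13.7029 continue  boundary S*=-

price = 13.7029
boundary = - - - 59.3356 66.9695 59.3356 66.9695 75.5855
tree:
13.7029
18.9546 8.6222
25.3955 12.7538 4.5947
32.8444 18.2736 7.3904 1.8517
39.6081 25.2105 11.5649 3.3022 0.4211
45.6008 32.8444 17.4738 5.7939 0.8463 0.0000
50.9103 39.6081 25.2105 9.9506 1.7009 0.0000 0.0000
55.6147 45.6008 32.8444 16.5945 3.4184 0.0000 0.0000 0.0000
59.7828 50.9103 39.6081 25.2105 6.8700 0.0000 0.0000 0.0000 0.0000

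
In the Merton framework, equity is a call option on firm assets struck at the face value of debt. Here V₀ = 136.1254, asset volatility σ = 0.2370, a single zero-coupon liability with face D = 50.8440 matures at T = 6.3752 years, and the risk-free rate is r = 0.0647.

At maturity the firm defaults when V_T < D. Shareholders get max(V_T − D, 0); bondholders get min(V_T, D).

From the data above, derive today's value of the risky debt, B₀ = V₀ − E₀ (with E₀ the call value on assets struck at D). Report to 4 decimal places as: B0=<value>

Equity is a call on the firm's assets struck at D = 50.8440:
d₁ = [ln(V₀/D) + (r + σ²/2)T] / (σ√T)
   = [ln(136.1254/50.8440) + (0.0647 + 0.5·0.2370²)·6.3752] / (0.2370·√6.3752)
   = [0.984814 + 0.591520] / 0.598405 = 2.634226
d₂ = d₁ − σ√T = 2.634226 − 0.598405 = 2.035821
N(d₁) = 0.995784,  N(d₂) = 0.979116,  e^(−rT) = 0.662009
E₀ = V₀·N(d₁) − D·e^(−rT)·N(d₂)
   = 136.1254·0.995784 − 50.8440·0.662009·0.979116 = 102.595168
B₀ = V₀ − E₀ = 136.1254 − 102.595168 = 33.530232

B0=33.5302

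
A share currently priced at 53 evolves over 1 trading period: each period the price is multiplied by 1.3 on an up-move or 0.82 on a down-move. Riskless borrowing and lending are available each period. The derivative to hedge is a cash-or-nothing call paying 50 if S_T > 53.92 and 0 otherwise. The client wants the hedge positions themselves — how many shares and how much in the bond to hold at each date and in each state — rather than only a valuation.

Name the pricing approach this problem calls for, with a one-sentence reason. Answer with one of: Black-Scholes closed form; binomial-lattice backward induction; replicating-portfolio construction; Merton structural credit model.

framework: replicating-portfolio construction

Key observation: the deliverable is the dynamic trading strategy on the 1-step tree (spot 53, moves 1.3 and 0.82), so the valuation must go through the node-by-node replicating-portfolio solve.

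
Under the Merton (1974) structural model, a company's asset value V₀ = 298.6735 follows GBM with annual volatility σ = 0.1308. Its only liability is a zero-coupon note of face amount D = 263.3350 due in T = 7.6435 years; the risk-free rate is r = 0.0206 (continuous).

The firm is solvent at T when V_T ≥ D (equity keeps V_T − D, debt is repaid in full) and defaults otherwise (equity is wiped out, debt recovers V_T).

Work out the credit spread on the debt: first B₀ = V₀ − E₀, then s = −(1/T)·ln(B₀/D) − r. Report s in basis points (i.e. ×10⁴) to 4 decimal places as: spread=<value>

With assets at 298.6735 and a single debt payment of 263.3350 at 7.6435 years:
d₁ = [ln(V₀/D) + (r + σ²/2)T] / (σ√T)
   = [ln(298.6735/263.3350) + (0.0206 + 0.5·0.1308²)·7.6435] / (0.1308·√7.6435)
   = [0.125924 + 0.222841] / 0.361621 = 0.964449
d₂ = d₁ − σ√T = 0.964449 − 0.361621 = 0.602827
N(d₁) = 0.832589,  N(d₂) = 0.726688,  e^(−rT) = 0.854314
E₀ = V₀·N(d₁) − D·e^(−rT)·N(d₂)
   = 298.6735·0.832589 − 263.3350·0.854314·0.726688 = 85.188731
B₀ = V₀ − E₀ = 298.6735 − 85.188731 = 213.484769
spread = −(1/T)·ln(B₀/D) − r = −(1/7.6435)·ln(213.484769/263.3350) − 0.0206 = 0.00685620
in basis points: 0.00685620 × 10⁴ = 68.5620 bp

spread=68.5620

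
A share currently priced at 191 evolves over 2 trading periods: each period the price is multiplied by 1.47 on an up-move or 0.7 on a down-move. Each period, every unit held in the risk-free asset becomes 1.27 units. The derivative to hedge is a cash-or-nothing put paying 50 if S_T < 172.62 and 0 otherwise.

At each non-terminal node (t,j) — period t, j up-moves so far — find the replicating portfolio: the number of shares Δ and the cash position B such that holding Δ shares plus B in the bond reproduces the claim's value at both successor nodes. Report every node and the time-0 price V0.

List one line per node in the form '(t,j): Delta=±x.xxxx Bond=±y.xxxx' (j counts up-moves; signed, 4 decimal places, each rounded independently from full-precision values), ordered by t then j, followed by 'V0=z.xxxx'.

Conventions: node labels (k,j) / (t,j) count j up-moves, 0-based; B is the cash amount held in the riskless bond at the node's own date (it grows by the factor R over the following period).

Under the risk-neutral measure, an up-move has probability p* = (R−d)/(u−d) = 0.7403 and values discount at R = 1.27.
At maturity the claim pays: V(2,0)=50.0000, V(2,1)=0.0000, V(2,2)=0.0000
  t=1,j=0: stock 133.7000 → up 196.5390 (V=0.0000), down 93.5900 (V=50.0000). Price 10.2260; hedge Δ=-0.4857, bond B=75.1611.
  t=1,j=1: stock 280.7700 → up 412.7319 (V=0.0000), down 196.5390 (V=0.0000). Price 0.0000; hedge Δ=0.0000, bond B=0.0000.
  t=0,j=0: stock 191.0000 → up 280.7700 (V=0.0000), down 133.7000 (V=10.2260). Price 2.0914; hedge Δ=-0.0695, bond B=15.3719.
Sanity check at the root: Δ(0,0)·S0 + B(0,0) reproduces V0 = 2.0914.

(0,0): Delta=-0.0695 Bond=15.3719
(1,0): Delta=-0.4857 Bond=75.1611
(1,1): Delta=0.0000 Bond=0.0000
V0=2.0914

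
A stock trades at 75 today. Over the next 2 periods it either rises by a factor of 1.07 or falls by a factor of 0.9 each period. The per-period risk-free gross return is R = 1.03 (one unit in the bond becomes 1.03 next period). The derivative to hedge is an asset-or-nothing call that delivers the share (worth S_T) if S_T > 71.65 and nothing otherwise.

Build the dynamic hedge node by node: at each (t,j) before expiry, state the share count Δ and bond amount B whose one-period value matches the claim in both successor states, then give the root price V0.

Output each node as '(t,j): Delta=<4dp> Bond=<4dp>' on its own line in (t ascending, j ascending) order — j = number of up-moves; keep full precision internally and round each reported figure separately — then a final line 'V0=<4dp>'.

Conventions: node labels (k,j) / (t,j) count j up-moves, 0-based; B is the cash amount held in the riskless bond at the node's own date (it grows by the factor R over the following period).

(0,0): Delta=2.0885 Bond=-84.8043
(1,0): Delta=6.2941 Bond=-371.2307
(1,1): Delta=1.0000 Bond=0.0000
V0=71.8297

The replicating-portfolio and risk-neutral prices coincide; use p* = (1.03−0.9)/(1.07−0.9) = 0.7647 for the latter.
Terminal payoffs: V(2,0)=0.0000, V(2,1)=72.2250, V(2,2)=85.8675
Node (1,0) S=67.5000: V=(p*·72.2250+(1−p*)·0.0000)/1.03=53.6222; Δ=(72.2250−0.0000)/(72.2250−60.7500)=6.2941; B=V−Δ·S=-371.2307
Node (1,1) S=80.2500: V=(p*·85.8675+(1−p*)·72.2250)/1.03=80.2500; Δ=(85.8675−72.2250)/(85.8675−72.2250)=1.0000; B=V−Δ·S=0.0000
Node (0,0) S=75.0000: V=(p*·80.2500+(1−p*)·53.6222)/1.03=71.8297; Δ=(80.2500−53.6222)/(80.2500−67.5000)=2.0885; B=V−Δ·S=-84.8043
As a check, the time-0 holding Δ(0,0)·S0 + B(0,0) comes to 71.8297 — exactly V0.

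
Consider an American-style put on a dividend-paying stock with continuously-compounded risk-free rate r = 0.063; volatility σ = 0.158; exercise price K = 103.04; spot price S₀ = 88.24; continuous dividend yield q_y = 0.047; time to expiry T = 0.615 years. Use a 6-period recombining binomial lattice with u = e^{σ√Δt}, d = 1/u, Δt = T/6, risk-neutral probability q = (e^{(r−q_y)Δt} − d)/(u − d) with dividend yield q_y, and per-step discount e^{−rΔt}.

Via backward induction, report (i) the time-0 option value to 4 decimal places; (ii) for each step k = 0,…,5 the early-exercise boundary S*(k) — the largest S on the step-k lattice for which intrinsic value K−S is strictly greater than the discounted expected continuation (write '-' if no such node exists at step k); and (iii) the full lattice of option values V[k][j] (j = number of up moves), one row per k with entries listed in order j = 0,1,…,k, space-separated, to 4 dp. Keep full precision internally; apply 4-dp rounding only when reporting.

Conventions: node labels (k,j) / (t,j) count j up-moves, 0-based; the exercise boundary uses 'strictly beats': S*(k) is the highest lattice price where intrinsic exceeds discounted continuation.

price = 14.8704
boundary = - 83.8874 88.2400 83.8874 88.2400 92.8184
tree:
14.8704
19.1526 10.8404
23.2905 14.8000 7.0764
27.2242 19.1526 10.4897 3.8026
30.9640 23.2905 14.8000 6.3756 1.3151
34.5192 27.2242 19.1526 10.2216 2.6662 0.0000
37.8991 30.9640 23.2905 14.8000 5.4056 0.0000 0.0000

Δt=0.10250, u=1.05189, d=0.95067, q=0.50357, disc=e^(-rΔt)=0.99356
k=6 terminal: V=max(K-S,0) → 37.8991 30.9640 23.2905 14.8000 5.4056 0.0000 0.0000
k=5: j=0 S=68.5208 intr=34.5192 cont=34.1853 V=34.5192[EX]; j=1 S=75.8158 intr=27.2242 cont=26.9254 V=27.2242[EX]; j=2 S=83.8874 intr=19.1526 cont=18.8925 V=19.1526[EX]; j=3 S=92.8184 intr=10.2216 cont=10.0044 V=10.2216[EX]; j=4 S=102.7002 intr=0.3398 cont=2.6662 V=2.6662[hold]; j=5 S=113.6341 intr=0.0000 cont=0.0000 V=0.0000[hold]  S*(5)=92.8184
k=4: j=0 S=72.0760 intr=30.9640 cont=30.6471 V=30.9640[EX]; j=1 S=79.7495 intr=23.2905 cont=23.0105 V=23.2905[EX]; j=2 S=88.2400 intr=14.8000 cont=14.5608 V=14.8000[EX]; j=3 S=97.6344 intr=5.4056 cont=6.3756 V=6.3756[hold]; j=4 S=108.0289 intr=0.0000 cont=1.3151 V=1.3151[hold]  S*(4)=88.2400
k=3: j=0 S=75.8158 intr=27.2242 cont=26.9254 V=27.2242[EX]; j=1 S=83.8874 intr=19.1526 cont=18.8925 V=19.1526[EX]; j=2 S=92.8184 intr=10.2216 cont=10.4897 V=10.4897[hold]; j=3 S=102.7002 intr=0.3398 cont=3.8026 V=3.8026[hold]  S*(3)=83.8874
k=2: j=0 S=79.7495 intr=23.2905 cont=23.0105 V=23.2905[EX]; j=1 S=88.2400 intr=14.8000 cont=14.6950 V=14.8000[EX]; j=2 S=97.6344 intr=5.4056 cont=7.0764 V=7.0764[hold]  S*(2)=88.2400
k=1: j=0 S=83.8874 intr=19.1526 cont=18.8925 V=19.1526[EX]; j=1 S=92.8184 intr=10.2216 cont=10.8404 V=10.8404[hold]  S*(1)=83.8874
k=0: j=0 S=88.2400 intr=14.8000 cont=14.8704 V=14.8704[hold]  S*(0)=-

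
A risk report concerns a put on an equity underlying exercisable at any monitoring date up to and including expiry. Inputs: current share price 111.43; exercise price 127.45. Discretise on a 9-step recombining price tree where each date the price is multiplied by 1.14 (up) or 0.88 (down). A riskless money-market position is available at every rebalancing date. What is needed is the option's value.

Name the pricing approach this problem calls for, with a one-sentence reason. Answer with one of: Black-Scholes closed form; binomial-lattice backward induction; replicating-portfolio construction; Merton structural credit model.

framework: binomial-lattice backward induction

Key observation: the put (strike 127.45 on spot 111.43) is American-style on a 9-step discrete price model, so the early-exercise decision at every node requires stepwise backward valuation — a closed form cannot price the exercise right.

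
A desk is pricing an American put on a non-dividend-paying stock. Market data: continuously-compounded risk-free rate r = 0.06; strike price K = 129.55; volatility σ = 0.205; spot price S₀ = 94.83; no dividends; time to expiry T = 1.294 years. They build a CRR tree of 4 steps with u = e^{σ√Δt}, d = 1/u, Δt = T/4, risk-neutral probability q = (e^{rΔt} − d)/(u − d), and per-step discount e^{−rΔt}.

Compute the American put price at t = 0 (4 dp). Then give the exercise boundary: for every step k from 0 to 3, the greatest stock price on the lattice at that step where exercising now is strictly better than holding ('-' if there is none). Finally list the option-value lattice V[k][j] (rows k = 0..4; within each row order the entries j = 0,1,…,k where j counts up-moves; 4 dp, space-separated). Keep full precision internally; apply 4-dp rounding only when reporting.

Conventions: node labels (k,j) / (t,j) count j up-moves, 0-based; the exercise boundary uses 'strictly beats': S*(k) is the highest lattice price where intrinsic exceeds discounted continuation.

Δt=0.32350, u=1.12367, d=0.88994, q=0.55474, disc=e^(-rΔt)=0.98078
k=4 terminal: V=max(K-S,0) → 70.0668 54.4448 34.7200 9.8149 0.0000
k=3: j=0 S=66.8393 intr=62.7107 cont=60.2203 V=62.7107[EX]; j=1 S=84.3933 intr=45.1567 cont=42.6664 V=45.1567[EX]; j=2 S=106.5574 intr=22.9926 cont=20.5023 V=22.9926[EX]; j=3 S=134.5424 intr=0.0000 cont=4.2862 V=4.2862[hold]  S*(3)=106.5574
k=2: j=0 S=75.1052 intr=54.4448 cont=51.9545 V=54.4448[EX]; j=1 S=94.8300 intr=34.7200 cont=32.2297 V=34.7200[EX]; j=2 S=119.7351 intr=9.8149 cont=12.3729 V=12.3729[hold]  S*(2)=94.8300
k=1: j=0 S=84.3933 intr=45.1567 cont=42.6664 V=45.1567[EX]; j=1 S=106.5574 intr=22.9926 cont=21.8940 V=22.9926[EX]  S*(1)=106.5574
k=0: j=0 S=94.8300 intr=34.7200 cont=32.2297 V=34.7200[EX]  S*(0)=94.8300

price = 34.7200
boundary = 94.8300 106.5574 94.8300 106.5574
tree:
34.7200
45.1567 22.9926
54.4448 34.7200 12.3729
62.7107 45.1567 22.9926 4.2862
70.0668 54.4448 34.7200 9.8149 0.0000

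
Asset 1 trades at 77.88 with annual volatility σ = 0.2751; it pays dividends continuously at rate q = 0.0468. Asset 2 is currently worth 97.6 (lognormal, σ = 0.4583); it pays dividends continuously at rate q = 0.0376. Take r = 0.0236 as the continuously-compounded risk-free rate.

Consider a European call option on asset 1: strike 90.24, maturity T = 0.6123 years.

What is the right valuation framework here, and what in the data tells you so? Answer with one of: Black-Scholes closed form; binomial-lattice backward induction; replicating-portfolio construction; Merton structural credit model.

Key observation: everything needed for the exact continuous-time valuation of the European call on asset 1 (strike 90.24) is given, and no feature rules the closed form out.

framework: Black-Scholes closed form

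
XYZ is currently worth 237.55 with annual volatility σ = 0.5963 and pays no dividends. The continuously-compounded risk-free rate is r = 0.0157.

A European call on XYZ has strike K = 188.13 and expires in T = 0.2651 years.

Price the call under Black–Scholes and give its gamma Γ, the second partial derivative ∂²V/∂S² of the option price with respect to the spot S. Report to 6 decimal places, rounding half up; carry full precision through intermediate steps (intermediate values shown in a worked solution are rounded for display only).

σ√T = 0.5963·√0.2651 = 0.307022
d₁ = (ln(S/K) + (r+σ²/2)T) / (σ√T) = (ln(237.55/188.13) + (0.0157+0.5963²/2)·0.2651) / 0.307022 = (0.233245 + 0.051293) / 0.307022 = 0.926768
d₂ = d₁ − σ√T = 0.926768 − 0.307022 = 0.619746
e^{−rT} = 0.995847
N(d₁) = 0.822976,  N(d₂) = 0.732287
Call price V = S·N(d₁) − K·e^{−rT}·N(d₂) = 195.498066 − 137.193040 = 58.305027
φ(d₁) = (1/√(2π))·e^{−d₁²/2} = 0.259658
Γ = φ(d₁) / (S·σ·√T) = 0.003560

price = 58.305027
Γ = 0.003560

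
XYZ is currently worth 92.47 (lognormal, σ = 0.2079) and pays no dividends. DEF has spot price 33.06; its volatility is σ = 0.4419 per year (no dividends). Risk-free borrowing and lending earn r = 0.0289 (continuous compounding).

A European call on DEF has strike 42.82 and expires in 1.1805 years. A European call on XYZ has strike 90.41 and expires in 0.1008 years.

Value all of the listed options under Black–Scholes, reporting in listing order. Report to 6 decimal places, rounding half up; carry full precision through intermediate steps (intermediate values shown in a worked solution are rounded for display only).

[DEF call K=42.82]
σ√T = 0.4419·√1.1805 = 0.480128
d₁ = (ln(S/K) + (r+σ²/2)T) / (σ√T) = (ln(33.06/42.82) + (0.0289+0.4419²/2)·1.1805) / 0.480128 = (-0.258681 + 0.149378) / 0.480128 = -0.227655
d₂ = d₁ − σ√T = -0.227655 − 0.480128 = -0.707783
e^{−rT} = 0.966459
N(d₁) = 0.409957,  N(d₂) = 0.239540
price = S·N(d₁) − K·e^{−rT}·N(d₂) = 13.553192 − 9.913076 = 3.640116
[XYZ call K=90.41]
σ√T = 0.2079·√0.1008 = 0.066006
d₁ = (ln(S/K) + (r+σ²/2)T) / (σ√T) = (ln(92.47/90.41) + (0.0289+0.2079²/2)·0.1008) / 0.066006 = (0.022529 + 0.005092) / 0.066006 = 0.418459
d₂ = d₁ − σ√T = 0.418459 − 0.066006 = 0.352453
e^{−rT} = 0.997091
N(d₁) = 0.662194,  N(d₂) = 0.637751
price = S·N(d₁) − K·e^{−rT}·N(d₂) = 61.233113 − 57.491326 = 3.741787

price(DEF call K=42.82) = 3.640116
price(XYZ call K=90.41) = 3.741787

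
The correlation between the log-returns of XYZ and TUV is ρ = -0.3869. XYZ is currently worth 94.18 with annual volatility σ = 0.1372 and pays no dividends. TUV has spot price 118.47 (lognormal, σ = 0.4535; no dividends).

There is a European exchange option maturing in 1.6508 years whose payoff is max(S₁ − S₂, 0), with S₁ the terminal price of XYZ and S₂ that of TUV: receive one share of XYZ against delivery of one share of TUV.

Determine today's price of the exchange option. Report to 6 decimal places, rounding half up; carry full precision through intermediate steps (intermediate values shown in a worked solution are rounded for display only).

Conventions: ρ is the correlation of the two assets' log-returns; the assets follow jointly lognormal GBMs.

exchange price = 17.336454

σ_eff = √(σ₁² + σ₂² − 2ρσ₁σ₂) = √(0.1372² + 0.4535² − 2·-0.3869·0.1372·0.4535) = 0.522142
d₁ = (ln(S₁/S₂) + (q₂ − q₁ + σ_eff²/2)T) / (σ_eff√T) = (ln(94.18/118.47) + (0.0 − 0.0 + 0.136316)·1.6508) / 0.670866 = -0.006591
d₂ = d₁ − σ_eff√T = -0.006591 − 0.670866 = -0.677456
N(d₁) = 0.497371,  N(d₂) = 0.249058
V = S₁·e^{−q₁T}·N(d₁) − S₂·e^{−q₂T}·N(d₂) = 46.842378 − 29.505924 = 17.336454
Key observation: the rate r is irrelevant here: denominating values in TUV turns the exchange into a ratio option on S₁/S₂, and discounting at r drops out.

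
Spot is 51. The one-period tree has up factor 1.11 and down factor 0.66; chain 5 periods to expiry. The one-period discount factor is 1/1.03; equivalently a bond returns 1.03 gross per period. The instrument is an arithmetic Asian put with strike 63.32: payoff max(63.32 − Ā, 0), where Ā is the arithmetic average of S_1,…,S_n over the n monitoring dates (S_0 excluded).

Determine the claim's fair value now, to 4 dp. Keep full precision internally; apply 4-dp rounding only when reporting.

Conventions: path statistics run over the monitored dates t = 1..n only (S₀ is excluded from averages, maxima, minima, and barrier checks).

Set p* = 0.8222 (from d < R < u); the path-dependent value is the discounted p*-expectation over all price paths.
Enumerate all 2^5 = 32 price paths (U = up ×1.11, D = down ×0.66); each path with k up-moves has probability p*^k·(1−p*)^(5−k).
DDDDD: Ā=17.3204, payoff=45.9996, prob=0.000178
UDDDD: Ā=29.1297, payoff=34.1903, prob=0.000821
DUDDD: Ā=24.5397, payoff=38.7803, prob=0.000821
UUDDD: Ā=41.2714, payoff=22.0486, prob=0.003798
DDUDD: Ā=21.5103, payoff=41.8097, prob=0.000821
UDUDD: Ā=36.1765, payoff=27.1435, prob=0.003798
DUUDD: Ā=31.5865, payoff=31.7335, prob=0.003798
UUUDD: Ā=53.1227, payoff=10.1973, prob=0.017568
DDDUD: Ā=19.5109, payoff=43.8091, prob=0.000821
UDDUD: Ā=32.8138, payoff=30.5062, prob=0.003798
DUDUD: Ā=28.2238, payoff=35.0962, prob=0.003798
UUDUD: Ā=47.4674, payoff=15.8526, prob=0.017568
DDUUD: Ā=25.1944, payoff=38.1256, prob=0.003798
UDUUD: Ā=42.3725, payoff=20.9475, prob=0.017568
DUUUD: Ā=37.7825, payoff=25.5375, prob=0.017568
UUUUD: Ā=63.5432, payoff=0.0000, prob=0.081252
DDDDU: Ā=18.1913, payoff=45.1287, prob=0.000821
UDDDU: Ā=30.5945, payoff=32.7255, prob=0.003798
DUDDU: Ā=26.0045, payoff=37.3155, prob=0.003798
UUDDU: Ā=43.7348, payoff=19.5852, prob=0.017568
DDUDU: Ā=22.9751, payoff=40.3449, prob=0.003798
UDUDU: Ā=38.6399, payoff=24.6801, prob=0.017568
DUUDU: Ā=34.0499, payoff=29.2701, prob=0.017568
UUUDU: Ā=57.2658, payoff=6.0542, prob=0.081252
DDDUU: Ā=20.9757, payoff=42.3443, prob=0.003798
UDDUU: Ā=35.2773, payoff=28.0427, prob=0.017568
DUDUU: Ā=30.6873, payoff=32.6327, prob=0.017568
UUDUU: Ā=51.6105, payoff=11.7095, prob=0.081252
DDUUU: Ā=27.6579, payoff=35.6621, prob=0.017568
UDUUU: Ā=46.5156, payoff=16.8044, prob=0.081252
DUUUU: Ā=41.9256, payoff=21.3944, prob=0.081252
UUUUU: Ā=70.5112, payoff=0.0000, prob=0.375791
Price = Σ prob·payoff / R^5 = 10.262731 / 1.159274 = 8.8527

price = 8.8527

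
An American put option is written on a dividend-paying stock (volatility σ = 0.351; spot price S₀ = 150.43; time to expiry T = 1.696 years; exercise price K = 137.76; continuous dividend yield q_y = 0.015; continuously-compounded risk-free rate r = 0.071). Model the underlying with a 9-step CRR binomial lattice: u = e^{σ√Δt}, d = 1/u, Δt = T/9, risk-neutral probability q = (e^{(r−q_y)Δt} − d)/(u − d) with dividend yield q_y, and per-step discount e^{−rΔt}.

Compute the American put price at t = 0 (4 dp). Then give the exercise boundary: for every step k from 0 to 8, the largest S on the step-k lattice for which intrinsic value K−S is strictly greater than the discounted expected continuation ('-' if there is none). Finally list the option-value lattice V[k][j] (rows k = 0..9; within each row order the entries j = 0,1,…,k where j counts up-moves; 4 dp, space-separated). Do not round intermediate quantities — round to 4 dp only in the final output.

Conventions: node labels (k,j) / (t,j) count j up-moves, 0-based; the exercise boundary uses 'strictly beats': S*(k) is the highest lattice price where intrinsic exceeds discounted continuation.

price = 15.4003
boundary = - - - - 81.7789 95.2389 81.7789 95.2389 110.9144
tree:
15.4003
22.2542 8.8719
31.2789 13.7116 4.2076
42.5963 20.6575 7.0440 1.4472
55.9811 30.1867 11.5604 2.6579 0.2596
67.5389 42.5211 18.5051 4.8359 0.5226 0.0000
77.4632 55.9811 28.6766 8.6985 1.0523 0.0000 0.0000
85.9849 67.5389 42.5211 15.4237 2.1189 0.0000 0.0000 0.0000
93.3022 77.4632 55.9811 26.8456 4.2663 0.0000 0.0000 0.0000 0.0000
99.5854 85.9849 67.5389 42.5211 8.5902 0.0000 0.0000 0.0000 0.0000 0.0000

Δt=0.18844, u=1.16459, d=0.85867, q=0.49666, disc=e^(-rΔt)=0.98671
k=9 terminal: V=max(K-S,0) → 99.5854 85.9849 67.5389 42.5211 8.5902 0.0000 0.0000 0.0000 0.0000 0.0000
k=8: j=0 S=44.4578 intr=93.3022 cont=91.5968 V=93.3022[EX]; j=1 S=60.2968 intr=77.4632 cont=75.8025 V=77.4632[EX]; j=2 S=81.7789 intr=55.9811 cont=54.3811 V=55.9811[EX]; j=3 S=110.9144 intr=26.8456 cont=25.3278 V=26.8456[EX]; j=4 S=150.4300 intr=0.0000 cont=4.2663 V=4.2663[hold]; j=5 S=204.0239 intr=0.0000 cont=0.0000 V=0.0000[hold]; j=6 S=276.7119 intr=0.0000 cont=0.0000 V=0.0000[hold]; j=7 S=375.2965 intr=0.0000 cont=0.0000 V=0.0000[hold]; j=8 S=509.0040 intr=0.0000 cont=0.0000 V=0.0000[hold]  S*(8)=110.9144
k=7: j=0 S=51.7751 intr=85.9849 cont=84.3001 V=85.9849[EX]; j=1 S=70.2211 intr=67.5389 cont=65.9062 V=67.5389[EX]; j=2 S=95.2389 intr=42.5211 cont=40.9590 V=42.5211[EX]; j=3 S=129.1698 intr=8.5902 cont=15.4237 V=15.4237[hold]; j=4 S=175.1894 intr=0.0000 cont=2.1189 V=2.1189[hold]; j=5 S=237.6044 intr=0.0000 cont=0.0000 V=0.0000[hold]; j=6 S=322.2561 intr=0.0000 cont=0.0000 V=0.0000[hold]; j=7 S=437.0669 intr=0.0000 cont=0.0000 V=0.0000[hold]  S*(7)=95.2389
k=6: j=0 S=60.2968 intr=77.4632 cont=75.8025 V=77.4632[EX]; j=1 S=81.7789 intr=55.9811 cont=54.3811 V=55.9811[EX]; j=2 S=110.9144 intr=26.8456 cont=28.6766 V=28.6766[hold]; j=3 S=150.4300 intr=0.0000 cont=8.6985 V=8.6985[hold]; j=4 S=204.0239 intr=0.0000 cont=1.0523 V=1.0523[hold]; j=5 S=276.7119 intr=0.0000 cont=0.0000 V=0.0000[hold]; j=6 S=375.2965 intr=0.0000 cont=0.0000 V=0.0000[hold]  S*(6)=81.7789
k=5: j=0 S=70.2211 intr=67.5389 cont=65.9062 V=67.5389[EX]; j=1 S=95.2389 intr=42.5211 cont=41.8563 V=42.5211[EX]; j=2 S=129.1698 intr=8.5902 cont=18.5051 V=18.5051[hold]; j=3 S=175.1894 intr=0.0000 cont=4.8359 V=4.8359[hold]; j=4 S=237.6044 intr=0.0000 cont=0.5226 V=0.5226[hold]; j=5 S=322.2561 intr=0.0000 cont=0.0000 V=0.0000[hold]  S*(5)=95.2389
k=4: j=0 S=81.7789 intr=55.9811 cont=54.3811 V=55.9811[EX]; j=1 S=110.9144 intr=26.8456 cont=30.1867 V=30.1867[hold]; j=2 S=150.4300 intr=0.0000 cont=11.5604 V=11.5604[hold]; j=3 S=204.0239 intr=0.0000 cont=2.6579 V=2.6579[hold]; j=4 S=276.7119 intr=0.0000 cont=0.2596 V=0.2596[hold]  S*(4)=81.7789
k=3: j=0 S=95.2389 intr=42.5211 cont=42.5963 V=42.5963[hold]; j=1 S=129.1698 intr=8.5902 cont=20.6575 V=20.6575[hold]; j=2 S=175.1894 intr=0.0000 cont=7.0440 V=7.0440[hold]; j=3 S=237.6044 intr=0.0000 cont=1.4472 V=1.4472[hold]  S*(3)=-
k=2: j=0 S=110.9144 intr=26.8456 cont=31.2789 V=31.2789[hold]; j=1 S=150.4300 intr=0.0000 cont=13.7116 V=13.7116[hold]; j=2 S=204.0239 intr=0.0000 cont=4.2076 V=4.2076[hold]  S*(2)=-
k=1: j=0 S=129.1698 intr=8.5902 cont=22.2542 V=22.2542[hold]; j=1 S=175.1894 intr=0.0000 cont=8.8719 V=8.8719[hold]  S*(1)=-
k=0: j=0 S=150.4300 intr=0.0000 cont=15.4003 V=15.4003[hold]  S*(0)=-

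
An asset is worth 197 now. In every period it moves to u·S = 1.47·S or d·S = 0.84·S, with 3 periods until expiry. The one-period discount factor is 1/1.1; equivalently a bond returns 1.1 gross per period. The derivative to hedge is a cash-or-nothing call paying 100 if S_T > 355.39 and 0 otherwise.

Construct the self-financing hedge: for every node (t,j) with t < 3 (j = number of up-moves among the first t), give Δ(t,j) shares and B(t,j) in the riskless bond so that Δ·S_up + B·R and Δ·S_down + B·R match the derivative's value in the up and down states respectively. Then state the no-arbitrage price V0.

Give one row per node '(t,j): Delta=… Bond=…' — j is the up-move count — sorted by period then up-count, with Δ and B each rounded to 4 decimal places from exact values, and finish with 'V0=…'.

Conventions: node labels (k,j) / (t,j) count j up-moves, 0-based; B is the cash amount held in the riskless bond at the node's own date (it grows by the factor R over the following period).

Risk-neutral probability p* = (R−d)/(u−d) = (1.1−0.84)/(1.47−0.84) = 0.4127.
At maturity the claim pays: V(3,0)=0.0000, V(3,1)=0.0000, V(3,2)=100.0000, V(3,3)=100.0000
  t=2,j=0: stock 139.0032 → up 204.3347 (V=0.0000), down 116.7627 (V=0.0000). Price 0.0000; hedge Δ=0.0000, bond B=0.0000.
  t=2,j=1: stock 243.2556 → up 357.5857 (V=100.0000), down 204.3347 (V=0.0000). Price 37.5180; hedge Δ=0.6525, bond B=-121.2121.
  t=2,j=2: stock 425.6973 → up 625.7750 (V=100.0000), down 357.5857 (V=100.0000). Price 90.9091; hedge Δ=0.0000, bond B=90.9091.
  t=1,j=0: stock 165.4800 → up 243.2556 (V=37.5180), down 139.0032 (V=0.0000). Price 14.0760; hedge Δ=0.3599, bond B=-45.4764.
  t=1,j=1: stock 289.5900 → up 425.6973 (V=90.9091), down 243.2556 (V=37.5180). Price 54.1386; hedge Δ=0.2926, bond B=-30.6091.
  t=0,j=0: stock 197.0000 → up 289.5900 (V=54.1386), down 165.4800 (V=14.0760). Price 27.8271; hedge Δ=0.3228, bond B=-35.7643.
Verification: the root portfolio costs Δ(0,0)·S0 + B(0,0) = 27.8271, matching V0.

(0,0): Delta=0.3228 Bond=-35.7643
(1,0): Delta=0.3599 Bond=-45.4764
(1,1): Delta=0.2926 Bond=-30.6091
(2,0): Delta=0.0000 Bond=0.0000
(2,1): Delta=0.6525 Bond=-121.2121
(2,2): Delta=0.0000 Bond=90.9091
V0=27.8271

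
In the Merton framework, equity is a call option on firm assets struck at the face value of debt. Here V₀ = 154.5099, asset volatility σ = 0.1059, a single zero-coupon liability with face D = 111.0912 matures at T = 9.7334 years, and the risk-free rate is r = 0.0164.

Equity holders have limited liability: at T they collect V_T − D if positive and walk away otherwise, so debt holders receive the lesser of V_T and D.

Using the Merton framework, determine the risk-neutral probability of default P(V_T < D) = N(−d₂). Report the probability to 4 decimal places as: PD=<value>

PD=0.0940

With assets at 154.5099 and a single debt payment of 111.0912 at 9.7334 years:
d₁ = [ln(V₀/D) + (r + σ²/2)T] / (σ√T)
   = [ln(154.5099/111.0912) + (0.0164 + 0.5·0.1059²)·9.7334] / (0.1059·√9.7334)
   = [0.329907 + 0.214207] / 0.330391 = 1.646878
d₂ = d₁ − σ√T = 1.646878 − 0.330391 = 1.316487
risk-neutral PD = N(−d₂) = N(-1.316487) = 0.094005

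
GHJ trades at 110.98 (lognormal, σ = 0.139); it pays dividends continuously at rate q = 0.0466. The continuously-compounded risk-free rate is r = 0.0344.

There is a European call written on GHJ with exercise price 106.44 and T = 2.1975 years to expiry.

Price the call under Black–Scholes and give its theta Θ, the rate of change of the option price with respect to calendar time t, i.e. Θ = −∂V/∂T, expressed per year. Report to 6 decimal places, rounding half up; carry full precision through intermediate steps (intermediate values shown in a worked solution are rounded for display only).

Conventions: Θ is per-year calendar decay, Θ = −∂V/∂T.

price = 8.924496
Θ = -0.841754

σ√T = 0.139·√2.1975 = 0.206053
d₁ = (ln(S/K) + (r−q+σ²/2)T) / (σ√T) = (ln(110.98/106.44) + (0.0344−0.0466+0.139²/2)·2.1975) / 0.206053 = (0.041769 − 0.005581) / 0.206053 = 0.175625
d₂ = d₁ − σ√T = 0.175625 − 0.206053 = -0.030429
e^{−rT} = 0.927193
e^{−qT} = 0.902665
N(d₁) = 0.569706,  N(d₂) = 0.487863
Call price V = S·e^{−qT}·N(d₁) − K·e^{−rT}·N(d₂) = 57.071845 − 48.147349 = 8.924496
φ(d₁) = (1/√(2π))·e^{−d₁²/2} = 0.392837
Θ = −S·e^{−qT}·φ(d₁)·σ/(2√T) + q·S·e^{−qT}·N(d₁) − r·K·e^{−rT}·N(d₂) = −1.845033 + 2.659548 − 1.656269 = -0.841754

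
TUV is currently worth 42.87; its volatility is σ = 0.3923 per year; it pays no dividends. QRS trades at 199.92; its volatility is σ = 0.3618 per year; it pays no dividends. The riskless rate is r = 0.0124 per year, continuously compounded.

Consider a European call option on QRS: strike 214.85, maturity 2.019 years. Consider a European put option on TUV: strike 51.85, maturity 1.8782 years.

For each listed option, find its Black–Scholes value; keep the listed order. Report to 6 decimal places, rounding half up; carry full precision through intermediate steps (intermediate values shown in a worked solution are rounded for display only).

price(QRS call K=214.85) = 36.890846
price(TUV put K=51.85) = 14.264803

[QRS call K=214.85]
σ√T = 0.3618·√2.019 = 0.514087
d₁ = (ln(S/K) + (r+σ²/2)T) / (σ√T) = (ln(199.92/214.85) + (0.0124+0.3618²/2)·2.019) / 0.514087 = (-0.072023 + 0.157178) / 0.514087 = 0.165644
d₂ = d₁ − σ√T = 0.165644 − 0.514087 = -0.348443
e^{−rT} = 0.975275
N(d₁) = 0.565782,  N(d₂) = 0.363754
price = S·N(d₁) − K·e^{−rT}·N(d₂) = 113.111043 − 76.220197 = 36.890846
[TUV put K=51.85]
σ√T = 0.3923·√1.8782 = 0.537637
d₁ = (ln(S/K) + (r+σ²/2)T) / (σ√T) = (ln(42.87/51.85) + (0.0124+0.3923²/2)·1.8782) / 0.537637 = (-0.190183 + 0.167817) / 0.537637 = -0.041601
d₂ = d₁ − σ√T = -0.041601 − 0.537637 = -0.579238
e^{−rT} = 0.976979
N(−d₁) = 0.516592,  N(−d₂) = 0.718786
price = K·e^{−rT}·N(−d₂) − S·N(−d₁) = 36.411083 − 22.146280 = 14.264803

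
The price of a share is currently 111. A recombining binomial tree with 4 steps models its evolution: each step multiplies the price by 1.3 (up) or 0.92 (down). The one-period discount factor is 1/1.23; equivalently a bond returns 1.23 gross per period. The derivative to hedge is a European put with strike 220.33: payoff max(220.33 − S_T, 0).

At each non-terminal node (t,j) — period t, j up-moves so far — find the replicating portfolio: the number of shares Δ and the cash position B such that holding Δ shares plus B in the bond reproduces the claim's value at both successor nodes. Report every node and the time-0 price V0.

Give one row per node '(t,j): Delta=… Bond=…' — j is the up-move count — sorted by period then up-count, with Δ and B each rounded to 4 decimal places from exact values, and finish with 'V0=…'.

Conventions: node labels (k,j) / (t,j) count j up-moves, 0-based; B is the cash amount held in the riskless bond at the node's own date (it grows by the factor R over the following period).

(0,0): Delta=-0.3401 Bond=42.4326
(1,0): Delta=-0.9543 Bond=114.9144
(1,1): Delta=-0.2420 Bond=38.0290
(2,0): Delta=-1.0000 Bond=145.6342
(2,1): Delta=-0.9470 Bond=140.3762
(2,2): Delta=-0.1293 Bond=25.6401
(3,0): Delta=-1.0000 Bond=179.1301
(3,1): Delta=-1.0000 Bond=179.1301
(3,2): Delta=-0.9386 Bond=171.2023
(3,3): Delta=0.0000 Bond=0.0000
V0=4.6769

Since d<R<u, set p* = (R−d)/(u−d) = 0.8158; price each node as the discounted p*-expectation of its children.
At maturity the claim pays: V(4,0)=140.8104, V(4,1)=107.9653, V(4,2)=61.5538, V(4,3)=0.0000, V(4,4)=0.0000
  t=3,j=0: stock 86.4344 → up 112.3647 (V=107.9653), down 79.5196 (V=140.8104). Price 92.6957; hedge Δ=-1.0000, bond B=179.1301.
  t=3,j=1: stock 122.1355 → up 158.7762 (V=61.5538), down 112.3647 (V=107.9653). Price 56.9946; hedge Δ=-1.0000, bond B=179.1301.
  t=3,j=2: stock 172.5828 → up 224.3576 (V=0.0000), down 158.7762 (V=61.5538). Price 9.2186; hedge Δ=-0.9386, bond B=171.2023.
  t=3,j=3: stock 243.8670 → up 317.0271 (V=0.0000), down 224.3576 (V=0.0000). Price 0.0000; hedge Δ=0.0000, bond B=0.0000.
  t=2,j=0: stock 93.9504 → up 122.1355 (V=56.9946), down 86.4344 (V=92.6957). Price 51.6838; hedge Δ=-1.0000, bond B=145.6342.
  t=2,j=1: stock 132.7560 → up 172.5828 (V=9.2186), down 122.1355 (V=56.9946). Price 14.6499; hedge Δ=-0.9470, bond B=140.3762.
  t=2,j=2: stock 187.5900 → up 243.8670 (V=0.0000), down 172.5828 (V=9.2186). Price 1.3806; hedge Δ=-0.1293, bond B=25.6401.
  t=1,j=0: stock 102.1200 → up 132.7560 (V=14.6499), down 93.9504 (V=51.6838). Price 17.4569; hedge Δ=-0.9543, bond B=114.9144.
  t=1,j=1: stock 144.3000 → up 187.5900 (V=1.3806), down 132.7560 (V=14.6499). Price 3.1097; hedge Δ=-0.2420, bond B=38.0290.
  t=0,j=0: stock 111.0000 → up 144.3000 (V=3.1097), down 102.1200 (V=17.4569). Price 4.6769; hedge Δ=-0.3401, bond B=42.4326.
Check: Δ(0,0)·S0 + B(0,0) = 4.6769 = V0.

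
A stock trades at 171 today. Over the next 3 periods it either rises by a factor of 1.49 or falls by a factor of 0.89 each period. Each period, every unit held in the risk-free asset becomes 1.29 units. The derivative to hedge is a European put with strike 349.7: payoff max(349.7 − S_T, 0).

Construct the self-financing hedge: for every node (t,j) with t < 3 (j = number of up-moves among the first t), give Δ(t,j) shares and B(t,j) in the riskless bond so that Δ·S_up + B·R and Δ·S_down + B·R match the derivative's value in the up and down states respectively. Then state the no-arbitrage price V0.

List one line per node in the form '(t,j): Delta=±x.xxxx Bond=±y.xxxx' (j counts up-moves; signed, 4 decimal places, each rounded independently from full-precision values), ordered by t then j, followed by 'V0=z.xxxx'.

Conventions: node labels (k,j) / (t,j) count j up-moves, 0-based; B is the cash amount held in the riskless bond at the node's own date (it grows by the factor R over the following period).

Risk-neutral probability p* = (R−d)/(u−d) = (1.29−0.89)/(1.49−0.89) = 0.6667.
Payoffs at expiry: V(3,0)=229.1503, V(3,1)=147.8808, V(3,2)=11.8230, V(3,3)=0.0000
  t=2,j=0: stock 135.4491 → up 201.8192 (V=147.8808), down 120.5497 (V=229.1503). Price 135.6362; hedge Δ=-1.0000, bond B=271.0853.
  t=2,j=1: stock 226.7631 → up 337.8770 (V=11.8230), down 201.8192 (V=147.8808). Price 44.3222; hedge Δ=-1.0000, bond B=271.0853.
  t=2,j=2: stock 379.6371 → up 565.6593 (V=0.0000), down 337.8770 (V=11.8230). Price 3.0550; hedge Δ=-0.0519, bond B=22.7600.
  t=1,j=0: stock 152.1900 → up 226.7631 (V=44.3222), down 135.4491 (V=135.6362). Price 57.9536; hedge Δ=-1.0000, bond B=210.1436.
  t=1,j=1: stock 254.7900 → up 379.6371 (V=3.0550), down 226.7631 (V=44.3222). Price 13.0316; hedge Δ=-0.2699, bond B=81.8101.
  t=0,j=0: stock 171.0000 → up 254.7900 (V=13.0316), down 152.1900 (V=57.9536). Price 21.7098; hedge Δ=-0.4378, bond B=96.5798.
As a check, the time-0 holding Δ(0,0)·S0 + B(0,0) comes to 21.7098 — exactly V0.

(0,0): Delta=-0.4378 Bond=96.5798
(1,0): Delta=-1.0000 Bond=210.1436
(1,1): Delta=-0.2699 Bond=81.8101
(2,0): Delta=-1.0000 Bond=271.0853
(2,1): Delta=-1.0000 Bond=271.0853
(2,2): Delta=-0.0519 Bond=22.7600
V0=21.7098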